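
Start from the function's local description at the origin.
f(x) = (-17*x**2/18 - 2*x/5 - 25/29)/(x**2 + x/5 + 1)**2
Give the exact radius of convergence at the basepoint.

Denominator factor (x**2 + x/5 + 1)^2: discriminant -99/25, complex-conjugate roots (-1/10) + ((3/10)*sqrt(11))*i and (-1/10) - ((3/10)*sqrt(11))*i; poles of order 2, moduli 1 and 1.
The radius of convergence is the smallest modulus among the singular points: 1.

The radius of convergence is 1.


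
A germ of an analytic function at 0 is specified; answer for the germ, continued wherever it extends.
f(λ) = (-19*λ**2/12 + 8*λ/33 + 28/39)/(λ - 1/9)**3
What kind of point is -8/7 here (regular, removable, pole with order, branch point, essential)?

The point is a regular point.

Denominator factors: λ - 1/9 = -79/63 at λ = -8/7 — none vanishes.
So the germ continues analytically to -8/7.


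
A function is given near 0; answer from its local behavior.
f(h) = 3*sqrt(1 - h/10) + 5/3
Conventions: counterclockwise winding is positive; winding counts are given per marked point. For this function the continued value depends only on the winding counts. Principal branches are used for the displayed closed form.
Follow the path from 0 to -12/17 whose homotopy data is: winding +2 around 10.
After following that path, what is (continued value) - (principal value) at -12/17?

The rational part is single-valued and drops out of the difference; each branch term changes only by its own monodromy.
(3)*sqrt(1 - h/(10)): winding +2 is even, the square root returns to the same sheet, contribution 0.
Summing the contributions at h = -12/17 gives 0.

Continued minus principal equals 0.


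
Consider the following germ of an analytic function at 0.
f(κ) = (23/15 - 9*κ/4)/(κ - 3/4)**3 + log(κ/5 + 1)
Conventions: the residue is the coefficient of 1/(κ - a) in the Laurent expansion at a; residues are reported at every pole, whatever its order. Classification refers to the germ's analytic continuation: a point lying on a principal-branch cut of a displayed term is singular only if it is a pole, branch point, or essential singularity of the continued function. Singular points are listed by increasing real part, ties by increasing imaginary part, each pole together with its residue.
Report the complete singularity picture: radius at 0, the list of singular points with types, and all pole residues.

Denominator factor (κ - 3/4)^3: pole of order 3 at 3/4, modulus 3/4.
Branch term (1)*log(1 - κ/(-5)): its argument vanishes at κ = -5, a logarithmic branch point, modulus 5.
The radius of convergence is the smallest modulus among the singular points: 3/4.
The branch term is analytic at 3/4 and contributes nothing to the residue; only the rational part matters.
At the order-3 pole 3/4 set g(κ) = (κ - (3/4))^3*(rational part) = 23/15 - 9*κ/4.
Order-3 pole: residue = g''(a)/2; g''(3/4) = 0, so the residue is 0.
List the singular points by increasing real part (a conjugate pair: the negative imaginary part first).

Radius of convergence at 0: 3/4.
At -5: a logarithmic branch point.
At 3/4: a pole of order 3; residue 0.


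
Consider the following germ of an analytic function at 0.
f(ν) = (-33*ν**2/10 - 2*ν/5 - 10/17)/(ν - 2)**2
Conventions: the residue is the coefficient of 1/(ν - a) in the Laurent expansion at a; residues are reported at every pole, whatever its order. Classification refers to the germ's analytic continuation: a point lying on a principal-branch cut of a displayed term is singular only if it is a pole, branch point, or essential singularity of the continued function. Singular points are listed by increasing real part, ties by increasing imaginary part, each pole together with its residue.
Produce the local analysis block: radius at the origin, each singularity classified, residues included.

Denominator factor (ν - 2)^2: pole of order 2 at 2, modulus 2.
The radius of convergence is the smallest modulus among the singular points: 2.
At the order-2 pole 2 set g(ν) = (ν - (2))^2*f(ν) = -33*ν**2/10 - 2*ν/5 - 10/17.
Order-2 pole: residue = g'(a); g'(2) = -68/5, so the residue is -68/5.

Radius of convergence at 0: 2.
At 2: a pole of order 2; residue -68/5.


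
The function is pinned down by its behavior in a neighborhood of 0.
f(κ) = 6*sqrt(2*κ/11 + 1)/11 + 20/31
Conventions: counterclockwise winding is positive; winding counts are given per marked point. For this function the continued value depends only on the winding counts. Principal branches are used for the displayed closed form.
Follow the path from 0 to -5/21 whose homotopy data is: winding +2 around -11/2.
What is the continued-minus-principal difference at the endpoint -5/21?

The rational part is single-valued and drops out of the difference; each branch term changes only by its own monodromy.
(6/11)*sqrt(1 - κ/(-11/2)): winding +2 is even, the square root returns to the same sheet, contribution 0.
Summing the contributions at κ = -5/21 gives 0.

Continued minus principal equals 0.


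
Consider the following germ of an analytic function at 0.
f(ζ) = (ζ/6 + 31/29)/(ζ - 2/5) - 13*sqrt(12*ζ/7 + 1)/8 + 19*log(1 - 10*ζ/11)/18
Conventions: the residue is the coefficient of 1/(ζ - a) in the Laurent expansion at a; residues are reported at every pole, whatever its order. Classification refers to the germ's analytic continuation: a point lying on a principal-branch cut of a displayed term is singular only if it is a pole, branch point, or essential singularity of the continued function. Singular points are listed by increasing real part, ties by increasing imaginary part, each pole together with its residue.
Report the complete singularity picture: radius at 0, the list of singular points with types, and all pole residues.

Radius of convergence at 0: 2/5.
At -7/12: an algebraic (square-root) branch point.
At 2/5: a pole of order 1; residue 494/435.
At 11/10: a logarithmic branch point.

Denominator factor (ζ - 2/5): pole of order 1 at 2/5, modulus 2/5.
Branch term (19/18)*log(1 - ζ/(11/10)): its argument vanishes at ζ = 11/10, a logarithmic branch point, modulus 11/10.
Branch term (-13/8)*sqrt(1 - ζ/(-7/12)): its argument vanishes at ζ = -7/12, a square-root branch point, modulus 7/12.
The radius of convergence is the smallest modulus among the singular points: 2/5.
The branch terms are analytic at 2/5 and contribute nothing to the residue; only the rational part matters.
At the order-1 pole 2/5 set g(ζ) = (ζ - (2/5))*(rational part) = ζ/6 + 31/29.
Simple pole: residue = g(a) at a = 2/5, which is 494/435.
List the singular points by increasing real part (a conjugate pair: the negative imaginary part first).


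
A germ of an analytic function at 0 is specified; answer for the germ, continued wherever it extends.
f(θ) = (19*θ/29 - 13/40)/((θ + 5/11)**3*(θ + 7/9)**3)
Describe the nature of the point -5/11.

The denominator factor θ + 5/11 vanishes at -5/11 and appears to the power 3; the numerator there equals -7947/12760, nonzero, and no other factor vanishes.
Hence a pole whose order is the multiplicity, 3.

The point is a pole of order 3.


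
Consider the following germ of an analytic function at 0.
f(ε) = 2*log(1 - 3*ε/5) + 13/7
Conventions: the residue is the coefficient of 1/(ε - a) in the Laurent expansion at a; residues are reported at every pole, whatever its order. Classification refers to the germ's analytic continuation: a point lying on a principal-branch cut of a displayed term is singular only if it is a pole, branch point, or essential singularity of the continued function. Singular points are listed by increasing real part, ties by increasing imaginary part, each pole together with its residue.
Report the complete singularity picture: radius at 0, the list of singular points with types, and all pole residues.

Branch term (2)*log(1 - ε/(5/3)): its argument vanishes at ε = 5/3, a logarithmic branch point, modulus 5/3.
The radius of convergence is the smallest modulus among the singular points: 5/3.

Radius of convergence at 0: 5/3.
At 5/3: a logarithmic branch point.


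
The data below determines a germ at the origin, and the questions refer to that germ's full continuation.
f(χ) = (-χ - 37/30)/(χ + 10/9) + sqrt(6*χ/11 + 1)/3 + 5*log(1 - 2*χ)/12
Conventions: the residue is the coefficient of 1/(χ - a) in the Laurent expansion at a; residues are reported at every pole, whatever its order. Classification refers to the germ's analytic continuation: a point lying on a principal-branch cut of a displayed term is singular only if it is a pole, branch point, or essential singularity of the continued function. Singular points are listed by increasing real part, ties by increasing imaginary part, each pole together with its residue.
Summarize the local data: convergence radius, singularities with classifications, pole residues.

Radius of convergence at 0: 1/2.
At -11/6: an algebraic (square-root) branch point.
At -10/9: a pole of order 1; residue -11/90.
At 1/2: a logarithmic branch point.

Denominator factor (χ + 10/9): pole of order 1 at -10/9, modulus 10/9.
Branch term (5/12)*log(1 - χ/(1/2)): its argument vanishes at χ = 1/2, a logarithmic branch point, modulus 1/2.
Branch term (1/3)*sqrt(1 - χ/(-11/6)): its argument vanishes at χ = -11/6, a square-root branch point, modulus 11/6.
The radius of convergence is the smallest modulus among the singular points: 1/2.
The branch terms are analytic at -10/9 and contribute nothing to the residue; only the rational part matters.
At the order-1 pole -10/9 set g(χ) = (χ - (-10/9))*(rational part) = -χ - 37/30.
Simple pole: residue = g(a) at a = -10/9, which is -11/90.
List the singular points by increasing real part (a conjugate pair: the negative imaginary part first).


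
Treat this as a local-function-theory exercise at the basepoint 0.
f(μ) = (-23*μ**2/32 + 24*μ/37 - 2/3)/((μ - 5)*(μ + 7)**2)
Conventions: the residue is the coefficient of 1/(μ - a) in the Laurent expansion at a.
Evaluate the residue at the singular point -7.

At the order-2 pole -7 set g(μ) = (μ - (-7))^2*f(μ) = (-23*μ**2/32 + 24*μ/37 - 2/3)/(μ - 5).
Order-2 pole: residue = g'(a); g'(-7) = -312959/511488, so the residue is -312959/511488.

The residue is -312959/511488.


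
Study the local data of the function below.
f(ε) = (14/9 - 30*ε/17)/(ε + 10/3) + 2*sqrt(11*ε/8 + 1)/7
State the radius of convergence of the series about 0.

The radius of convergence is 8/11.

Denominator factor (ε + 10/3): pole of order 1 at -10/3, modulus 10/3.
Branch term (2/7)*sqrt(1 - ε/(-8/11)): its argument vanishes at ε = -8/11, a square-root branch point, modulus 8/11.
The radius of convergence is the smallest modulus among the singular points: 8/11.


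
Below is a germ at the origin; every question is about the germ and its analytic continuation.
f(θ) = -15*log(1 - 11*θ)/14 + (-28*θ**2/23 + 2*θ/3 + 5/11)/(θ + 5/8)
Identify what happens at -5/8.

The denominator factor θ + 5/8 vanishes at -5/8 and appears to the power 1; the numerator there equals -5315/12144, nonzero, and no other factor vanishes.
The branch terms are analytic at this point.
Hence a pole whose order is the multiplicity, 1.

The point is a pole of order 1.


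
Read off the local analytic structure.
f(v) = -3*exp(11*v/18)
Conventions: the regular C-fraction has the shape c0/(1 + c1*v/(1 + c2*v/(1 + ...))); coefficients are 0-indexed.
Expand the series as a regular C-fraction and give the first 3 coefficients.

The regular C-fraction coefficients are [-3, -11/18, 11/36].

Taylor coefficients (expand at 0): a_0 = -3, a_1 = -11/6, a_2 = -121/216.
c0 = a_0 = -3. Peel one level at a time: if S = 1 + c*v/S' with S'(0) = 1, then c is the v-coefficient of S and S' = c*v/(S - 1).
S_1 = c0/f = 1 + (-11/18)*v + (121/648)*v^2 + ...; c1 = -11/18.
S_2 = c1*v/(S_1 - 1) = 1 + (11/36)*v + ...; c2 = 11/36.


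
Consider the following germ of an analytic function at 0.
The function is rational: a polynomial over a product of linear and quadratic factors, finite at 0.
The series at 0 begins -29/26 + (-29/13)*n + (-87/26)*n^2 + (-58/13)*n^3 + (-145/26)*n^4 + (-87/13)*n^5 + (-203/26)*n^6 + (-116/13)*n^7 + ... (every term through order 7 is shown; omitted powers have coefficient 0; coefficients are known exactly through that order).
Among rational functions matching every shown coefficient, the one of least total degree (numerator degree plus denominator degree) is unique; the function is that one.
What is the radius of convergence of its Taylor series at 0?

No rational of total degree below 2 reproduces all 8 coefficients; solving the [0/2] Pade equations on them gives f(n) = -29/(26*(n - 1)**2), whose expansion matches every shown term.
Denominator factor (n - 1)^2: pole of order 2 at 1, modulus 1.
The radius of convergence is the smallest modulus among the singular points: 1.

The radius of convergence is 1.


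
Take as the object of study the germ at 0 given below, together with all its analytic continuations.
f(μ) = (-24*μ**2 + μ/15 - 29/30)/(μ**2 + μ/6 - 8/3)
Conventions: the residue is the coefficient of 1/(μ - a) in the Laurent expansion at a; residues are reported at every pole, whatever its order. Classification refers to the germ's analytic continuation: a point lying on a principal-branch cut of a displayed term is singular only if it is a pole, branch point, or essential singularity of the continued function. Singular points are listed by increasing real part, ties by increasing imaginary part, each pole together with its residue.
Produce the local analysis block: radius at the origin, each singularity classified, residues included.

Radius of convergence at 0: -1/12 + (1/12)*sqrt(385).
At -1/12 - (1/12)*sqrt(385): a pole of order 1; residue 61/30 + (2351/2310)*sqrt(385).
At -1/12 + (1/12)*sqrt(385): a pole of order 1; residue 61/30 - (2351/2310)*sqrt(385).

Denominator factor (μ**2 + μ/6 - 8/3): discriminant 385/36, real irrational roots -1/12 + (1/12)*sqrt(385) and -1/12 - (1/12)*sqrt(385); poles of order 1, moduli -1/12 + (1/12)*sqrt(385) and 1/12 + (1/12)*sqrt(385).
The radius of convergence is the smallest modulus among the singular points: -1/12 + (1/12)*sqrt(385).
The factor μ**2 + μ/6 - 8/3 splits as (μ - a)(μ - a') with a = -1/12 - (1/12)*sqrt(385), a' = -1/12 + (1/12)*sqrt(385). At the order-1 pole a set g(μ) = (μ - a)*f(μ) = [-24*μ**2 + μ/15 - 29/30] / (μ - a').
Simple pole: residue = g(a) at a = -1/12 - (1/12)*sqrt(385), which is 61/30 + (2351/2310)*sqrt(385).
The factor μ**2 + μ/6 - 8/3 splits as (μ - a)(μ - a') with a = -1/12 + (1/12)*sqrt(385), a' = -1/12 - (1/12)*sqrt(385). At the order-1 pole a set g(μ) = (μ - a)*f(μ) = [-24*μ**2 + μ/15 - 29/30] / (μ - a').
Simple pole: residue = g(a) at a = -1/12 + (1/12)*sqrt(385), which is 61/30 - (2351/2310)*sqrt(385).
List the singular points by increasing real part (a conjugate pair: the negative imaginary part first).


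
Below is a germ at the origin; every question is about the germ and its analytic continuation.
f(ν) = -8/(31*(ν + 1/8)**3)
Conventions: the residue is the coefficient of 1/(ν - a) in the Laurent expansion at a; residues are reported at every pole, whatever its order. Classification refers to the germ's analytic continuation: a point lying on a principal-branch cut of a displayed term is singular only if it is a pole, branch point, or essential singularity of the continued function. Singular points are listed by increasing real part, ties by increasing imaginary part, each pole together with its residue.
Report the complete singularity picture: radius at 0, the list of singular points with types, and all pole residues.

Denominator factor (ν + 1/8)^3: pole of order 3 at -1/8, modulus 1/8.
The radius of convergence is the smallest modulus among the singular points: 1/8.
At the order-3 pole -1/8 set g(ν) = (ν - (-1/8))^3*f(ν) = -8/31.
Order-3 pole: residue = g''(a)/2; g''(-1/8) = 0, so the residue is 0.

Radius of convergence at 0: 1/8.
At -1/8: a pole of order 3; residue 0.


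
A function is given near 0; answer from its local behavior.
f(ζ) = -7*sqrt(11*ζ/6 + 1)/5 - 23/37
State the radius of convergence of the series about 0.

Branch term (-7/5)*sqrt(1 - ζ/(-6/11)): its argument vanishes at ζ = -6/11, a square-root branch point, modulus 6/11.
The radius of convergence is the smallest modulus among the singular points: 6/11.

The radius of convergence is 6/11.


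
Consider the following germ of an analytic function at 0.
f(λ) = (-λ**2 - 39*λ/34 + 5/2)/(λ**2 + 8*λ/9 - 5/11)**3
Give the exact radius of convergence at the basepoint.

Denominator factor (λ**2 + 8*λ/9 - 5/11)^3: discriminant 2324/891, real irrational roots -4/9 + (1/99)*sqrt(6391) and -4/9 - (1/99)*sqrt(6391); poles of order 3, moduli -4/9 + (1/99)*sqrt(6391) and 4/9 + (1/99)*sqrt(6391).
The radius of convergence is the smallest modulus among the singular points: -4/9 + (1/99)*sqrt(6391).

The radius of convergence is -4/9 + (1/99)*sqrt(6391).


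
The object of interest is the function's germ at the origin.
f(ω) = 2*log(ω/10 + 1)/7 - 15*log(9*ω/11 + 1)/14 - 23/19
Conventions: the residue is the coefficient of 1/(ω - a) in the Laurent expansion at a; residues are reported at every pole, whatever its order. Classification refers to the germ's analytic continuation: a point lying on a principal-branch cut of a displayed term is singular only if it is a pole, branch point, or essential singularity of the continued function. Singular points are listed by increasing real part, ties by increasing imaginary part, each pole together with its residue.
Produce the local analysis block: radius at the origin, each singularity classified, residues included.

Branch term (2/7)*log(1 - ω/(-10)): its argument vanishes at ω = -10, a logarithmic branch point, modulus 10.
Branch term (-15/14)*log(1 - ω/(-11/9)): its argument vanishes at ω = -11/9, a logarithmic branch point, modulus 11/9.
The radius of convergence is the smallest modulus among the singular points: 11/9.
List the singular points by increasing real part (a conjugate pair: the negative imaginary part first).

Radius of convergence at 0: 11/9.
At -10: a logarithmic branch point.
At -11/9: a logarithmic branch point.


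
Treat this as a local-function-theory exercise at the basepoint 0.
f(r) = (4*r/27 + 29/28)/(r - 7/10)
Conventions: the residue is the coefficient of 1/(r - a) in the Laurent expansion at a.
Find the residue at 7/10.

The residue is 4307/3780.

At the order-1 pole 7/10 set g(r) = (r - (7/10))*f(r) = 4*r/27 + 29/28.
Simple pole: residue = g(a) at a = 7/10, which is 4307/3780.


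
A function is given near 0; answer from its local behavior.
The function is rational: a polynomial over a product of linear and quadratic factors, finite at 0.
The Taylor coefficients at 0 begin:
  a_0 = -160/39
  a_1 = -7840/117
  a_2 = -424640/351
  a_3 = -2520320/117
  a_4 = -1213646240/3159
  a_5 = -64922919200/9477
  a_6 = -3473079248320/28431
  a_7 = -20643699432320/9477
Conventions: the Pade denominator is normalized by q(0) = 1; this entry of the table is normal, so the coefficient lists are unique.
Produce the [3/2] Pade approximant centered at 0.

The Pade approximant has numerator coefficients [-160/39, -610636800/215742683, -316586800/215742683, -209142000/215742683]; denominator coefficients [1, -778835639/49786773, -11656656361/298720638].

Taylor coefficients needed (read off): a_0 = -160/39, a_1 = -7840/117, a_2 = -424640/351, a_3 = -2520320/117, a_4 = -1213646240/3159, a_5 = -64922919200/9477.
Write the denominator as Q(θ) = 1 + q1*θ + q2*θ^2. Requiring Q*f - P = O(θ^6) with deg P <= 3 kills the coefficients of θ^4..θ^5 in Q*f:
  θ^4: a_4 + q1*a_3 + q2*a_2 = 0, i.e. -1213646240/3159 + (-2520320/117)*q1 + (-424640/351)*q2 = 0.
  θ^5: a_5 + q1*a_4 + q2*a_3 = 0, i.e. -64922919200/9477 + (-1213646240/3159)*q1 + (-2520320/117)*q2 = 0.
Solving this linear system: q1 = -778835639/49786773, q2 = -11656656361/298720638.
The numerator is Q*f truncated at degree 3: P0 = a_0 = -160/39; P1 = a_1 + q1*a_0 = -610636800/215742683; P2 = a_2 + q1*a_1 + q2*a_0 = -316586800/215742683; P3 = a_3 + q1*a_2 + q2*a_1 = -209142000/215742683.


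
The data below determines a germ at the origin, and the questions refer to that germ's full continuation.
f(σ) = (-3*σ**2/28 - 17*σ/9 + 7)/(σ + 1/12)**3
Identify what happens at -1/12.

The denominator factor σ + 1/12 vanishes at -1/12 and appears to the power 3; the numerator there equals 86567/12096, nonzero, and no other factor vanishes.
Hence a pole whose order is the multiplicity, 3.

The point is a pole of order 3.


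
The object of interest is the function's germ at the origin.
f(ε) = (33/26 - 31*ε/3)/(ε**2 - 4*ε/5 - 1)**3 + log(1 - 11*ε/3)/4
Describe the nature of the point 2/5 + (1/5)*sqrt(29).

The denominator factor ε**2 - 4*ε/5 - 1 vanishes at 2/5 + (1/5)*sqrt(29) and appears to the power 3; the numerator there equals -1117/390 - (31/15)*sqrt(29), nonzero, and no other factor vanishes.
The branch terms are analytic at this point.
Hence a pole whose order is the multiplicity, 3.

The point is a pole of order 3.


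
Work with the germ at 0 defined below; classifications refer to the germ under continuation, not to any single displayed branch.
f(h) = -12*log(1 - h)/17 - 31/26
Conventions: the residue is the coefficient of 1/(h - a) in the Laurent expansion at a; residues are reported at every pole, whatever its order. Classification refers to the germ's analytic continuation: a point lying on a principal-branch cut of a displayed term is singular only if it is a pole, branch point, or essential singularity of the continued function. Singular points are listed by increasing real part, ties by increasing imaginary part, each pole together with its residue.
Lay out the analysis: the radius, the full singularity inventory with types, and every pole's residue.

Radius of convergence at 0: 1.
At 1: a logarithmic branch point.

Branch term (-12/17)*log(1 - h/(1)): its argument vanishes at h = 1, a logarithmic branch point, modulus 1.
The radius of convergence is the smallest modulus among the singular points: 1.


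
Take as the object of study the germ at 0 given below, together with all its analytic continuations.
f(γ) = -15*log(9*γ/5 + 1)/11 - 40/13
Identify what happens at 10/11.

There is no denominator, hence no pole anywhere.
Branch term log(1 - γ/(-5/9)): argument at 10/11 is 29/11, nonzero, so 10/11 is not its branch point (a point on a principal cut is still regular for the continued germ).
So the germ continues analytically to 10/11.

The point is a regular point.


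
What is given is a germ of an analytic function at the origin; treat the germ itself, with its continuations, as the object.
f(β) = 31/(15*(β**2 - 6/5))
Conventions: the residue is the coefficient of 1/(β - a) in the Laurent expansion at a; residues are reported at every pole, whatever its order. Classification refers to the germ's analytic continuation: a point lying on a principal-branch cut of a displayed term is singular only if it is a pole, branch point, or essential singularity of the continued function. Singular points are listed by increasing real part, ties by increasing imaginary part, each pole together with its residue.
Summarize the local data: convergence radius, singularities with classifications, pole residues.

Radius of convergence at 0: (1/5)*sqrt(30).
At -(1/5)*sqrt(30): a pole of order 1; residue -(31/180)*sqrt(30).
At (1/5)*sqrt(30): a pole of order 1; residue (31/180)*sqrt(30).

Denominator factor (β**2 - 6/5): discriminant 24/5, real irrational roots (1/5)*sqrt(30) and -(1/5)*sqrt(30); poles of order 1, moduli (1/5)*sqrt(30) and (1/5)*sqrt(30).
The radius of convergence is the smallest modulus among the singular points: (1/5)*sqrt(30).
The factor β**2 - 6/5 splits as (β - a)(β - a') with a = -(1/5)*sqrt(30), a' = (1/5)*sqrt(30). At the order-1 pole a set g(β) = (β - a)*f(β) = [31/15] / (β - a').
Simple pole: residue = g(a) at a = -(1/5)*sqrt(30), which is -(31/180)*sqrt(30).
The factor β**2 - 6/5 splits as (β - a)(β - a') with a = (1/5)*sqrt(30), a' = -(1/5)*sqrt(30). At the order-1 pole a set g(β) = (β - a)*f(β) = [31/15] / (β - a').
Simple pole: residue = g(a) at a = (1/5)*sqrt(30), which is (31/180)*sqrt(30).
List the singular points by increasing real part (a conjugate pair: the negative imaginary part first).


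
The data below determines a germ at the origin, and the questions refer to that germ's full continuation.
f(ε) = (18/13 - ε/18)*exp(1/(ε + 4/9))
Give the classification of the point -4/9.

The point is an essential singularity.

The exponent 1/(ε - (-4/9)) has a pole at -4/9, so exp(1/(ε - (-4/9))) takes every nonzero value near it: an essential singularity (not a pole of any order).


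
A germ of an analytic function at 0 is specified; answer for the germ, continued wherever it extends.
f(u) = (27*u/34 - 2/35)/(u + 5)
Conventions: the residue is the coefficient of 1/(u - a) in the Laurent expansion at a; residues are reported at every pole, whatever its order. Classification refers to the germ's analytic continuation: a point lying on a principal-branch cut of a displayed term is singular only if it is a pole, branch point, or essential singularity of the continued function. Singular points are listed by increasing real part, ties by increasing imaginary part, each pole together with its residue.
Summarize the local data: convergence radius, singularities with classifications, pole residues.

Radius of convergence at 0: 5.
At -5: a pole of order 1; residue -4793/1190.

Denominator factor (u + 5): pole of order 1 at -5, modulus 5.
The radius of convergence is the smallest modulus among the singular points: 5.
At the order-1 pole -5 set g(u) = (u - (-5))*f(u) = 27*u/34 - 2/35.
Simple pole: residue = g(a) at a = -5, which is -4793/1190.


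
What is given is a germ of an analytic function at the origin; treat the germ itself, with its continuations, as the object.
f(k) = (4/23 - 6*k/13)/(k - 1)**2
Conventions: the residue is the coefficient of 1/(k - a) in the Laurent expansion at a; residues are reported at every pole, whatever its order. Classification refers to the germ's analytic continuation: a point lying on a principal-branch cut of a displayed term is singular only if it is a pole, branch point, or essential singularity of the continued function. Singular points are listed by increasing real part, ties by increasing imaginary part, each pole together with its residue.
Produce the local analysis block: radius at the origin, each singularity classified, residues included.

Radius of convergence at 0: 1.
At 1: a pole of order 2; residue -6/13.

Denominator factor (k - 1)^2: pole of order 2 at 1, modulus 1.
The radius of convergence is the smallest modulus among the singular points: 1.
At the order-2 pole 1 set g(k) = (k - (1))^2*f(k) = 4/23 - 6*k/13.
Order-2 pole: residue = g'(a); g'(1) = -6/13, so the residue is -6/13.


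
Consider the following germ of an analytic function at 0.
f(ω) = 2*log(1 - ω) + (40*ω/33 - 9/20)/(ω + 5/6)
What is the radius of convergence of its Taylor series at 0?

The radius of convergence is 5/6.

Denominator factor (ω + 5/6): pole of order 1 at -5/6, modulus 5/6.
Branch term (2)*log(1 - ω/(1)): its argument vanishes at ω = 1, a logarithmic branch point, modulus 1.
The radius of convergence is the smallest modulus among the singular points: 5/6.


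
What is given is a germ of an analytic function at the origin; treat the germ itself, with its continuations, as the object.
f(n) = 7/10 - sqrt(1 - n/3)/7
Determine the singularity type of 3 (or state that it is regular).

The point is an algebraic (square-root) branch point.

The term (-1/7)*sqrt(1 - n/(3)) has argument 1 - 3/(3) = 0 at 3: a square-root (algebraic, two-sheeted) branch point; the remaining terms are analytic or single-valued there.


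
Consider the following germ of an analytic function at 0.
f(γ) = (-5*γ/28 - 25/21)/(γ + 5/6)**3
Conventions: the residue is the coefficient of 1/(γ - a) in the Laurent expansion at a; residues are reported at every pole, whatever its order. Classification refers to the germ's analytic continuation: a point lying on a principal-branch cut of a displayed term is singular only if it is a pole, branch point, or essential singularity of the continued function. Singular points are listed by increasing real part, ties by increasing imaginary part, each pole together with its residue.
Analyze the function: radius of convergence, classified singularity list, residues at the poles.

Denominator factor (γ + 5/6)^3: pole of order 3 at -5/6, modulus 5/6.
The radius of convergence is the smallest modulus among the singular points: 5/6.
At the order-3 pole -5/6 set g(γ) = (γ - (-5/6))^3*f(γ) = -5*γ/28 - 25/21.
Order-3 pole: residue = g''(a)/2; g''(-5/6) = 0, so the residue is 0.

Radius of convergence at 0: 5/6.
At -5/6: a pole of order 3; residue 0.


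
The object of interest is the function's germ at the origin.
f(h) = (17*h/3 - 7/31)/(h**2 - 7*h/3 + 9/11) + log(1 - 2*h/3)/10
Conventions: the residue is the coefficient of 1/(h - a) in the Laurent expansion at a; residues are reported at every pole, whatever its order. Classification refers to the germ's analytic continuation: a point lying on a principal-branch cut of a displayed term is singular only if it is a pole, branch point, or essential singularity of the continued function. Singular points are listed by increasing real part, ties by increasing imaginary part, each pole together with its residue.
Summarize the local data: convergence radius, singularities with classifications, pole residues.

Radius of convergence at 0: 7/6 - (1/66)*sqrt(2365).
At 7/6 - (1/66)*sqrt(2365): a pole of order 1; residue 17/6 - (3563/39990)*sqrt(2365).
At 3/2: a logarithmic branch point.
At 7/6 + (1/66)*sqrt(2365): a pole of order 1; residue 17/6 + (3563/39990)*sqrt(2365).

Denominator factor (h**2 - 7*h/3 + 9/11): discriminant 215/99, real irrational roots 7/6 + (1/66)*sqrt(2365) and 7/6 - (1/66)*sqrt(2365); poles of order 1, moduli 7/6 + (1/66)*sqrt(2365) and 7/6 - (1/66)*sqrt(2365).
Branch term (1/10)*log(1 - h/(3/2)): its argument vanishes at h = 3/2, a logarithmic branch point, modulus 3/2.
The radius of convergence is the smallest modulus among the singular points: 7/6 - (1/66)*sqrt(2365).
The branch term is analytic at 7/6 - (1/66)*sqrt(2365) and contributes nothing to the residue; only the rational part matters.
The factor h**2 - 7*h/3 + 9/11 splits as (h - a)(h - a') with a = 7/6 - (1/66)*sqrt(2365), a' = 7/6 + (1/66)*sqrt(2365). At the order-1 pole a set g(h) = (h - a)*(rational part) = [17*h/3 - 7/31] / (h - a').
Simple pole: residue = g(a) at a = 7/6 - (1/66)*sqrt(2365), which is 17/6 - (3563/39990)*sqrt(2365).
The branch term is analytic at 7/6 + (1/66)*sqrt(2365) and contributes nothing to the residue; only the rational part matters.
The factor h**2 - 7*h/3 + 9/11 splits as (h - a)(h - a') with a = 7/6 + (1/66)*sqrt(2365), a' = 7/6 - (1/66)*sqrt(2365). At the order-1 pole a set g(h) = (h - a)*(rational part) = [17*h/3 - 7/31] / (h - a').
Simple pole: residue = g(a) at a = 7/6 + (1/66)*sqrt(2365), which is 17/6 + (3563/39990)*sqrt(2365).
List the singular points by increasing real part (a conjugate pair: the negative imaginary part first).


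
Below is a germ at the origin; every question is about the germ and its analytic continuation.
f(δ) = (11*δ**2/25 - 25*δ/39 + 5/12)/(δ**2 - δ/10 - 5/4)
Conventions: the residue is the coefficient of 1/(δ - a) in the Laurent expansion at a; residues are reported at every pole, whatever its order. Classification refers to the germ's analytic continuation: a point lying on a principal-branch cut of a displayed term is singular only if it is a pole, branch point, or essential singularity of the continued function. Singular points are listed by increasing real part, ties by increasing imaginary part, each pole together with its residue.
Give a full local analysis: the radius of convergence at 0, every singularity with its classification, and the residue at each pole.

Radius of convergence at 0: -1/20 + (1/20)*sqrt(501).
At 1/20 - (1/20)*sqrt(501): a pole of order 1; residue -5821/19500 - (60893/3256500)*sqrt(501).
At 1/20 + (1/20)*sqrt(501): a pole of order 1; residue -5821/19500 + (60893/3256500)*sqrt(501).

Denominator factor (δ**2 - δ/10 - 5/4): discriminant 501/100, real irrational roots 1/20 + (1/20)*sqrt(501) and 1/20 - (1/20)*sqrt(501); poles of order 1, moduli 1/20 + (1/20)*sqrt(501) and -1/20 + (1/20)*sqrt(501).
The radius of convergence is the smallest modulus among the singular points: -1/20 + (1/20)*sqrt(501).
The factor δ**2 - δ/10 - 5/4 splits as (δ - a)(δ - a') with a = 1/20 - (1/20)*sqrt(501), a' = 1/20 + (1/20)*sqrt(501). At the order-1 pole a set g(δ) = (δ - a)*f(δ) = [11*δ**2/25 - 25*δ/39 + 5/12] / (δ - a').
Simple pole: residue = g(a) at a = 1/20 - (1/20)*sqrt(501), which is -5821/19500 - (60893/3256500)*sqrt(501).
The factor δ**2 - δ/10 - 5/4 splits as (δ - a)(δ - a') with a = 1/20 + (1/20)*sqrt(501), a' = 1/20 - (1/20)*sqrt(501). At the order-1 pole a set g(δ) = (δ - a)*f(δ) = [11*δ**2/25 - 25*δ/39 + 5/12] / (δ - a').
Simple pole: residue = g(a) at a = 1/20 + (1/20)*sqrt(501), which is -5821/19500 + (60893/3256500)*sqrt(501).
List the singular points by increasing real part (a conjugate pair: the negative imaginary part first).


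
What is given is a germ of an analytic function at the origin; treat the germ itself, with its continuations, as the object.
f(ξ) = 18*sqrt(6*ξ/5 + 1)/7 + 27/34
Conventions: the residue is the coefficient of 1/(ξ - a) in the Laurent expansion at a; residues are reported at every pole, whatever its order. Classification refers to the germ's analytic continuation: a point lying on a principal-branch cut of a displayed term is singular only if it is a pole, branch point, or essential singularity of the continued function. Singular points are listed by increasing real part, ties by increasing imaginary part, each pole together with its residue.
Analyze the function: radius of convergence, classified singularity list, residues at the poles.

Radius of convergence at 0: 5/6.
At -5/6: an algebraic (square-root) branch point.

Branch term (18/7)*sqrt(1 - ξ/(-5/6)): its argument vanishes at ξ = -5/6, a square-root branch point, modulus 5/6.
The radius of convergence is the smallest modulus among the singular points: 5/6.


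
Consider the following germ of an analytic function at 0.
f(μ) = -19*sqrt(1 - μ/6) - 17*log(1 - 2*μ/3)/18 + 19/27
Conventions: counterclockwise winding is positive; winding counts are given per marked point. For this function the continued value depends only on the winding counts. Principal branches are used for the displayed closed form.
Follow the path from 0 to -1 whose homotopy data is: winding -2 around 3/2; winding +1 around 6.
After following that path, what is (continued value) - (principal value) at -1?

Continued minus principal equals ((19/3)*sqrt(42)) + ((34/9)*pi)*i.

The rational part is single-valued and drops out of the difference; each branch term changes only by its own monodromy.
(-19)*sqrt(1 - μ/(6)): winding +1 is odd, the square root flips sign, contributing -2*(-19)*sqrt(1 - (-1)/(6)) = -2*(-19)*sqrt(7/6) = (19/3)*sqrt(42).
(-17/18)*log(1 - μ/(3/2)): each positive loop around 3/2 adds 2*pi*i to the log, so winding -2 contributes (-17/18)*(-2)*2*pi*i = (34/9)*pi*i.
Summing the contributions at μ = -1 gives ((19/3)*sqrt(42)) + ((34/9)*pi)*i.


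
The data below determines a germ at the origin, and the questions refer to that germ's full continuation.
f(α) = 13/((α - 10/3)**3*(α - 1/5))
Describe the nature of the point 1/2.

The point is a regular point.

Denominator factors: α - 1/5 = 3/10 at α = 1/2; α - 10/3 = -17/6 at α = 1/2 — none vanishes.
So the germ continues analytically to 1/2.


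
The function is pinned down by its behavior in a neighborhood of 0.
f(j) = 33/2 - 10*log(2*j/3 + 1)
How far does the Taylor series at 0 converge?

The radius of convergence is 3/2.

Branch term (-10)*log(1 - j/(-3/2)): its argument vanishes at j = -3/2, a logarithmic branch point, modulus 3/2.
The radius of convergence is the smallest modulus among the singular points: 3/2.


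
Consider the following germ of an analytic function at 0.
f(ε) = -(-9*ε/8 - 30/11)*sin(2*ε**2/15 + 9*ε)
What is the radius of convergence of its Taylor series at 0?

The radius of convergence is infinite.

The factor -sin(2*ε**2/15 + 9*ε) is entire and contributes no finite singular point.
The polynomial part has no poles.
No finite singular points: the Taylor series at 0 converges everywhere.


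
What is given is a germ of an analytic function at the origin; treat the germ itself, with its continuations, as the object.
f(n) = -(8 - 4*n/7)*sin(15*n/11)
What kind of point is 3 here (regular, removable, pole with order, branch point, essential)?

There is no denominator, hence no pole anywhere.
The factor -sin(15*n/11) is entire.
So the germ continues analytically to 3.

The point is a regular point.


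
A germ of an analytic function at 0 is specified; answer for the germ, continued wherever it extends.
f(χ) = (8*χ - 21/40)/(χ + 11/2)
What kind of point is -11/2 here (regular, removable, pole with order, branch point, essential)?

The denominator factor χ + 11/2 vanishes at -11/2 and appears to the power 1; the numerator there equals -1781/40, nonzero, and no other factor vanishes.
Hence a pole whose order is the multiplicity, 1.

The point is a pole of order 1.


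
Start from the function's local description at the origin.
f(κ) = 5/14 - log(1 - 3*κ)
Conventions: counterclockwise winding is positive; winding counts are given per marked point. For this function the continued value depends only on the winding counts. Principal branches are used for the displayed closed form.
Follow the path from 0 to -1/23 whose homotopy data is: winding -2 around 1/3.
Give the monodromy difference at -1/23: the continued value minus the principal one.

Continued minus principal equals (4)*pi*i.

The rational part is single-valued and drops out of the difference; each branch term changes only by its own monodromy.
(-1)*log(1 - κ/(1/3)): each positive loop around 1/3 adds 2*pi*i to the log, so winding -2 contributes (-1)*(-2)*2*pi*i = (4)*pi*i.
Summing the contributions at κ = -1/23 gives (4)*pi*i.


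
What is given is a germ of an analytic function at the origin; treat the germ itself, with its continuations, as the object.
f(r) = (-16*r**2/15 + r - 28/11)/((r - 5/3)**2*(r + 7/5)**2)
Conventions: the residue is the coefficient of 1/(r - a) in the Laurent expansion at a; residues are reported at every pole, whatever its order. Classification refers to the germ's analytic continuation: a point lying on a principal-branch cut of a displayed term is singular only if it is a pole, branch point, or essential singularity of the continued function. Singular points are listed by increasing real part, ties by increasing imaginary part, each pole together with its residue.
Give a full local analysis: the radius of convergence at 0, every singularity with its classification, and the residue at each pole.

Denominator factor (r + 7/5)^2: pole of order 2 at -7/5, modulus 7/5.
Denominator factor (r - 5/3)^2: pole of order 2 at 5/3, modulus 5/3.
The radius of convergence is the smallest modulus among the singular points: 7/5.
At the order-2 pole -7/5 set g(r) = (r - (-7/5))^2*f(r) = (-16*r**2/15 + r - 28/11)/(r - 5/3)**2.
Order-2 pole: residue = g'(a); g'(-7/5) = 1425/267674, so the residue is 1425/267674.
At the order-2 pole 5/3 set g(r) = (r - (5/3))^2*f(r) = (-16*r**2/15 + r - 28/11)/(r + 7/5)**2.
Order-2 pole: residue = g'(a); g'(5/3) = -1425/267674, so the residue is -1425/267674.
List the singular points by increasing real part (a conjugate pair: the negative imaginary part first).

Radius of convergence at 0: 7/5.
At -7/5: a pole of order 2; residue 1425/267674.
At 5/3: a pole of order 2; residue -1425/267674.


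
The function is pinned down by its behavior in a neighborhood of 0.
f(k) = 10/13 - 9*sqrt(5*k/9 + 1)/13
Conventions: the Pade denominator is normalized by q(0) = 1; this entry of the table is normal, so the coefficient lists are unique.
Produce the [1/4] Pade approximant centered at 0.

The Pade approximant has numerator coefficients [1/13, -42163/231426]; denominator coefficients [1, 1171/8901, -145/7912, 3175/640872, -63125/30761856].

Taylor coefficients needed (expand at 0): a_0 = 1/13, a_1 = -5/26, a_2 = 25/936, a_3 = -125/16848, a_4 = 3125/1213056, a_5 = -21875/21835008.
Write the denominator as Q(k) = 1 + q1*k + q2*k^2 + q3*k^3 + q4*k^4. Requiring Q*f - P = O(k^6) with deg P <= 1 kills the coefficients of k^2..k^5 in Q*f:
  k^2: a_2 + q1*a_1 + q2*a_0 = 0, i.e. 25/936 + (-5/26)*q1 + (1/13)*q2 = 0.
  k^3: a_3 + q1*a_2 + q2*a_1 + q3*a_0 = 0, i.e. -125/16848 + (25/936)*q1 + (-5/26)*q2 + (1/13)*q3 = 0.
  k^4: a_4 + q1*a_3 + q2*a_2 + q3*a_1 + q4*a_0 = 0, i.e. 3125/1213056 + (-125/16848)*q1 + (25/936)*q2 + (-5/26)*q3 + (1/13)*q4 = 0.
  k^5: a_5 + q1*a_4 + q2*a_3 + q3*a_2 + q4*a_1 = 0, i.e. -21875/21835008 + (3125/1213056)*q1 + (-125/16848)*q2 + (25/936)*q3 + (-5/26)*q4 = 0.
Solving this linear system: q1 = 1171/8901, q2 = -145/7912, q3 = 3175/640872, q4 = -63125/30761856.
The numerator is Q*f truncated at degree 1: P0 = a_0 = 1/13; P1 = a_1 + q1*a_0 = -42163/231426.
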